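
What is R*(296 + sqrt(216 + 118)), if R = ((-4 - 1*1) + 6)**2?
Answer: 296 + sqrt(334) ≈ 314.28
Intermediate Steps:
R = 1 (R = ((-4 - 1) + 6)**2 = (-5 + 6)**2 = 1**2 = 1)
R*(296 + sqrt(216 + 118)) = 1*(296 + sqrt(216 + 118)) = 1*(296 + sqrt(334)) = 296 + sqrt(334)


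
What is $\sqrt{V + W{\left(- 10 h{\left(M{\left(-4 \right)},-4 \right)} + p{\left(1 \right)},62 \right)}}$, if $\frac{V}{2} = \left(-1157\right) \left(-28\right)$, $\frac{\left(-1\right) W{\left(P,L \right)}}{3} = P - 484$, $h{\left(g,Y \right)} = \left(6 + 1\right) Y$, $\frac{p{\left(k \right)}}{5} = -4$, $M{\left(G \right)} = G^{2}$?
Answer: $14 \sqrt{334} \approx 255.86$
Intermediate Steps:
$p{\left(k \right)} = -20$ ($p{\left(k \right)} = 5 \left(-4\right) = -20$)
$h{\left(g,Y \right)} = 7 Y$
$W{\left(P,L \right)} = 1452 - 3 P$ ($W{\left(P,L \right)} = - 3 \left(P - 484\right) = - 3 \left(-484 + P\right) = 1452 - 3 P$)
$V = 64792$ ($V = 2 \left(\left(-1157\right) \left(-28\right)\right) = 2 \cdot 32396 = 64792$)
$\sqrt{V + W{\left(- 10 h{\left(M{\left(-4 \right)},-4 \right)} + p{\left(1 \right)},62 \right)}} = \sqrt{64792 + \left(1452 - 3 \left(- 10 \cdot 7 \left(-4\right) - 20\right)\right)} = \sqrt{64792 + \left(1452 - 3 \left(\left(-10\right) \left(-28\right) - 20\right)\right)} = \sqrt{64792 + \left(1452 - 3 \left(280 - 20\right)\right)} = \sqrt{64792 + \left(1452 - 780\right)} = \sqrt{64792 + 672} = \sqrt{65464} = 14 \sqrt{334}$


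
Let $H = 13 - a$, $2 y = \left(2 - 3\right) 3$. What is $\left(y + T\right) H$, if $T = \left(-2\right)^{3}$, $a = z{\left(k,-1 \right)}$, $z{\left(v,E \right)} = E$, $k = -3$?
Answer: $-133$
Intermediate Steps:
$a = -1$
$y = - \frac{3}{2}$ ($y = \frac{\left(2 - 3\right) 3}{2} = \frac{\left(-1\right) 3}{2} = \frac{1}{2} \left(-3\right) = - \frac{3}{2} \approx -1.5$)
$T = -8$
$H = 14$ ($H = 13 - -1 = 13 + 1 = 14$)
$\left(y + T\right) H = \left(- \frac{3}{2} - 8\right) 14 = \left(- \frac{19}{2}\right) 14 = -133$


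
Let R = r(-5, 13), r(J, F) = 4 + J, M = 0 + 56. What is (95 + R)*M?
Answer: 5264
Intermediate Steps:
M = 56
R = -1 (R = 4 - 5 = -1)
(95 + R)*M = (95 - 1)*56 = 94*56 = 5264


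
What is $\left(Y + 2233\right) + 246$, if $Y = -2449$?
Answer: $30$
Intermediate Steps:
$\left(Y + 2233\right) + 246 = \left(-2449 + 2233\right) + 246 = -216 + 246 = 30$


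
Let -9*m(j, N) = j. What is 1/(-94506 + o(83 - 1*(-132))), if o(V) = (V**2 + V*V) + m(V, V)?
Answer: -9/18719 ≈ -0.00048079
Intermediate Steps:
m(j, N) = -j/9
o(V) = 2*V**2 - V/9 (o(V) = (V**2 + V*V) - V/9 = (V**2 + V**2) - V/9 = 2*V**2 - V/9)
1/(-94506 + o(83 - 1*(-132))) = 1/(-94506 + (83 - 1*(-132))*(-1 + 18*(83 - 1*(-132)))/9) = 1/(-94506 + (83 + 132)*(-1 + 18*(83 + 132))/9) = 1/(-94506 + (1/9)*215*(-1 + 18*215)) = 1/(-94506 + (1/9)*215*(-1 + 3870)) = 1/(-94506 + (1/9)*215*3869) = 1/(-94506 + 831835/9) = 1/(-18719/9) = -9/18719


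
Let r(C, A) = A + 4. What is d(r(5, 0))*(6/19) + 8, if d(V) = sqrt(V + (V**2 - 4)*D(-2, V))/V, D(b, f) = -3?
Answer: 8 + 6*I*sqrt(2)/19 ≈ 8.0 + 0.44659*I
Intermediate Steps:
r(C, A) = 4 + A
d(V) = sqrt(12 + V - 3*V**2)/V (d(V) = sqrt(V + (V**2 - 4)*(-3))/V = sqrt(V + (-4 + V**2)*(-3))/V = sqrt(V + (12 - 3*V**2))/V = sqrt(12 + V - 3*V**2)/V)
d(r(5, 0))*(6/19) + 8 = (sqrt(12 + (4 + 0) - 3*(4 + 0)**2)/(4 + 0))*(6/19) + 8 = (sqrt(12 + 4 - 3*4**2)/4)*(6*(1/19)) + 8 = (sqrt(12 + 4 - 3*16)/4)*(6/19) + 8 = (sqrt(12 + 4 - 48)/4)*(6/19) + 8 = (sqrt(-32)/4)*(6/19) + 8 = ((4*I*sqrt(2))/4)*(6/19) + 8 = (I*sqrt(2))*(6/19) + 8 = 6*I*sqrt(2)/19 + 8 = 8 + 6*I*sqrt(2)/19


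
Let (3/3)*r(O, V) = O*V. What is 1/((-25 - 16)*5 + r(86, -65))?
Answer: -1/5795 ≈ -0.00017256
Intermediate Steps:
r(O, V) = O*V
1/((-25 - 16)*5 + r(86, -65)) = 1/((-25 - 16)*5 + 86*(-65)) = 1/(-41*5 - 5590) = 1/(-205 - 5590) = 1/(-5795) = -1/5795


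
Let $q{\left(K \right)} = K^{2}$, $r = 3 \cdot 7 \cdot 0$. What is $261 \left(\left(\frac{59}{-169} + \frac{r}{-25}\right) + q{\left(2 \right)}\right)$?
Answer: $\frac{161037}{169} \approx 952.88$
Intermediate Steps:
$r = 0$ ($r = 21 \cdot 0 = 0$)
$261 \left(\left(\frac{59}{-169} + \frac{r}{-25}\right) + q{\left(2 \right)}\right) = 261 \left(\left(\frac{59}{-169} + \frac{0}{-25}\right) + 2^{2}\right) = 261 \left(\left(59 \left(- \frac{1}{169}\right) + 0 \left(- \frac{1}{25}\right)\right) + 4\right) = 261 \left(\left(- \frac{59}{169} + 0\right) + 4\right) = 261 \left(- \frac{59}{169} + 4\right) = 261 \cdot \frac{617}{169} = \frac{161037}{169}$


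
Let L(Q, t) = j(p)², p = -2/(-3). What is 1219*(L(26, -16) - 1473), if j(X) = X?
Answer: -16155407/9 ≈ -1.7950e+6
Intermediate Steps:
p = ⅔ (p = -2*(-⅓) = ⅔ ≈ 0.66667)
L(Q, t) = 4/9 (L(Q, t) = (⅔)² = 4/9)
1219*(L(26, -16) - 1473) = 1219*(4/9 - 1473) = 1219*(-13253/9) = -16155407/9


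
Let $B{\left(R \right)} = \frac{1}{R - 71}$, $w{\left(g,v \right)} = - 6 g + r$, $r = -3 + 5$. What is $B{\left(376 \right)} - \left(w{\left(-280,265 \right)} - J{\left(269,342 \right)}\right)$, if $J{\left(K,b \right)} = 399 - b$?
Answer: $- \frac{495624}{305} \approx -1625.0$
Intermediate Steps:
$r = 2$
$w{\left(g,v \right)} = 2 - 6 g$ ($w{\left(g,v \right)} = - 6 g + 2 = 2 - 6 g$)
$B{\left(R \right)} = \frac{1}{-71 + R}$
$B{\left(376 \right)} - \left(w{\left(-280,265 \right)} - J{\left(269,342 \right)}\right) = \frac{1}{-71 + 376} - \left(\left(2 - -1680\right) - \left(399 - 342\right)\right) = \frac{1}{305} - \left(\left(2 + 1680\right) - \left(399 - 342\right)\right) = \frac{1}{305} - \left(1682 - 57\right) = \frac{1}{305} - 1625 = - \frac{495624}{305}$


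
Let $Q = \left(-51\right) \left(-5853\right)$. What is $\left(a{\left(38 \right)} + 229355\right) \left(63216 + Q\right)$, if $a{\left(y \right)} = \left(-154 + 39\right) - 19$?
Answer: $82913590899$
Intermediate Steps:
$a{\left(y \right)} = -134$ ($a{\left(y \right)} = -115 - 19 = -134$)
$Q = 298503$
$\left(a{\left(38 \right)} + 229355\right) \left(63216 + Q\right) = \left(-134 + 229355\right) \left(63216 + 298503\right) = 229221 \cdot 361719 = 82913590899$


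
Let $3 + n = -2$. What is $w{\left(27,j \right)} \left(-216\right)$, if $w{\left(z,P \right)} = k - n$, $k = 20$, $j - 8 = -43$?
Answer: $-5400$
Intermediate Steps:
$n = -5$ ($n = -3 - 2 = -5$)
$j = -35$ ($j = 8 - 43 = -35$)
$w{\left(z,P \right)} = 25$ ($w{\left(z,P \right)} = 20 - -5 = 20 + 5 = 25$)
$w{\left(27,j \right)} \left(-216\right) = 25 \left(-216\right) = -5400$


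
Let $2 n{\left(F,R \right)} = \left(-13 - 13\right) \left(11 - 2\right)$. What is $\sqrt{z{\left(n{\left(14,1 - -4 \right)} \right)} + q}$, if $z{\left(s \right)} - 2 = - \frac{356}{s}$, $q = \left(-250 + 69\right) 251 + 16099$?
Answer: $\frac{i \sqrt{44606302}}{39} \approx 171.25 i$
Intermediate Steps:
$n{\left(F,R \right)} = -117$ ($n{\left(F,R \right)} = \frac{\left(-13 - 13\right) \left(11 - 2\right)}{2} = \frac{\left(-26\right) 9}{2} = \frac{1}{2} \left(-234\right) = -117$)
$q = -29332$ ($q = \left(-181\right) 251 + 16099 = -45431 + 16099 = -29332$)
$z{\left(s \right)} = 2 - \frac{356}{s}$
$\sqrt{z{\left(n{\left(14,1 - -4 \right)} \right)} + q} = \sqrt{\left(2 - \frac{356}{-117}\right) - 29332} = \sqrt{\left(2 - - \frac{356}{117}\right) - 29332} = \sqrt{\left(2 + \frac{356}{117}\right) - 29332} = \sqrt{\frac{590}{117} - 29332} = \sqrt{- \frac{3431254}{117}} = \frac{i \sqrt{44606302}}{39}$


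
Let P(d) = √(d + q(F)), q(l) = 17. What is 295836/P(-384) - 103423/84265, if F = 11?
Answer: -103423/84265 - 295836*I*√367/367 ≈ -1.2274 - 15443.0*I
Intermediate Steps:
P(d) = √(17 + d) (P(d) = √(d + 17) = √(17 + d))
295836/P(-384) - 103423/84265 = 295836/(√(17 - 384)) - 103423/84265 = 295836/(√(-367)) - 103423*1/84265 = 295836/((I*√367)) - 103423/84265 = 295836*(-I*√367/367) - 103423/84265 = -295836*I*√367/367 - 103423/84265 = -103423/84265 - 295836*I*√367/367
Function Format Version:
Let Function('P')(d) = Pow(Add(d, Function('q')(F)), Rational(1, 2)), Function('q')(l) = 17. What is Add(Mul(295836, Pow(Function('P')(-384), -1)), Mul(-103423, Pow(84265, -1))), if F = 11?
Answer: Add(Rational(-103423, 84265), Mul(Rational(-295836, 367), I, Pow(367, Rational(1, 2)))) ≈ Add(-1.2274, Mul(-15443., I))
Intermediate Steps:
Function('P')(d) = Pow(Add(17, d), Rational(1, 2)) (Function('P')(d) = Pow(Add(d, 17), Rational(1, 2)) = Pow(Add(17, d), Rational(1, 2)))
Add(Mul(295836, Pow(Function('P')(-384), -1)), Mul(-103423, Pow(84265, -1))) = Add(Mul(295836, Pow(Pow(Add(17, -384), Rational(1, 2)), -1)), Mul(-103423, Pow(84265, -1))) = Add(Mul(295836, Pow(Pow(-367, Rational(1, 2)), -1)), Mul(-103423, Rational(1, 84265))) = Add(Mul(295836, Pow(Mul(I, Pow(367, Rational(1, 2))), -1)), Rational(-103423, 84265)) = Add(Mul(295836, Mul(Rational(-1, 367), I, Pow(367, Rational(1, 2)))), Rational(-103423, 84265)) = Add(Mul(Rational(-295836, 367), I, Pow(367, Rational(1, 2))), Rational(-103423, 84265)) = Add(Rational(-103423, 84265), Mul(Rational(-295836, 367), I, Pow(367, Rational(1, 2))))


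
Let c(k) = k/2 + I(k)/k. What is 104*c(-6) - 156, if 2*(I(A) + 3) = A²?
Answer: -728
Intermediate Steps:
I(A) = -3 + A²/2
c(k) = k/2 + (-3 + k²/2)/k
104*c(-6) - 156 = 104*(-6 - 3/(-6)) - 156 = 104*(-6 - 3*(-⅙)) - 156 = 104*(-6 + ½) - 156 = 104*(-11/2) - 156 = -572 - 156 = -728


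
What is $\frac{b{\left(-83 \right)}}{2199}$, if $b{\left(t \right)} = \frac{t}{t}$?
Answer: $\frac{1}{2199} \approx 0.00045475$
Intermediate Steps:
$b{\left(t \right)} = 1$
$\frac{b{\left(-83 \right)}}{2199} = 1 \cdot \frac{1}{2199} = \frac{1}{2199}$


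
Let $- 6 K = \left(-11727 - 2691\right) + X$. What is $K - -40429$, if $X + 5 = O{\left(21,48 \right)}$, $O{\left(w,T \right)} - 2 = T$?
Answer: $\frac{85649}{2} \approx 42825.0$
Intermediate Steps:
$O{\left(w,T \right)} = 2 + T$
$X = 45$ ($X = -5 + \left(2 + 48\right) = -5 + 50 = 45$)
$K = \frac{4791}{2}$ ($K = - \frac{\left(-11727 - 2691\right) + 45}{6} = - \frac{-14418 + 45}{6} = \left(- \frac{1}{6}\right) \left(-14373\right) = \frac{4791}{2} \approx 2395.5$)
$K - -40429 = \frac{4791}{2} - -40429 = \frac{4791}{2} + 40429 = \frac{85649}{2}$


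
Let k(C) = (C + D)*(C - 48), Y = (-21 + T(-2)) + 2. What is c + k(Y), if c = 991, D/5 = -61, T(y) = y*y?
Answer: 21151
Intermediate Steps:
T(y) = y²
D = -305 (D = 5*(-61) = -305)
Y = -15 (Y = (-21 + (-2)²) + 2 = (-21 + 4) + 2 = -17 + 2 = -15)
k(C) = (-305 + C)*(-48 + C) (k(C) = (C - 305)*(C - 48) = (-305 + C)*(-48 + C))
c + k(Y) = 991 + (14640 + (-15)² - 353*(-15)) = 991 + (14640 + 225 + 5295) = 991 + 20160 = 21151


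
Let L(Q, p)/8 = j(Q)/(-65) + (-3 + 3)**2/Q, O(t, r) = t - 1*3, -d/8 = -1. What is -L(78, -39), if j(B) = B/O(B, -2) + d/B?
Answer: 8912/63375 ≈ 0.14062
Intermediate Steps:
d = 8 (d = -8*(-1) = 8)
O(t, r) = -3 + t (O(t, r) = t - 3 = -3 + t)
j(B) = 8/B + B/(-3 + B) (j(B) = B/(-3 + B) + 8/B = 8/B + B/(-3 + B))
L(Q, p) = -64/(65*Q) - 8*Q/(65*(-3 + Q)) (L(Q, p) = 8*((8/Q + Q/(-3 + Q))/(-65) + (-3 + 3)**2/Q) = 8*((8/Q + Q/(-3 + Q))*(-1/65) + 0**2/Q) = 8*((-8/(65*Q) - Q/(65*(-3 + Q))) + 0/Q) = 8*((-8/(65*Q) - Q/(65*(-3 + Q))) + 0) = 8*(-8/(65*Q) - Q/(65*(-3 + Q))) = -64/(65*Q) - 8*Q/(65*(-3 + Q)))
-L(78, -39) = -8*(24 - 1*78**2 - 8*78)/(65*78*(-3 + 78)) = -8*(24 - 1*6084 - 624)/(65*78*75) = -8*(24 - 6084 - 624)/(65*78*75) = -8*(-6684)/(65*78*75) = -1*(-8912/63375) = 8912/63375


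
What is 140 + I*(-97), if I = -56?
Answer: 5572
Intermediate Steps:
140 + I*(-97) = 140 - 56*(-97) = 140 + 5432 = 5572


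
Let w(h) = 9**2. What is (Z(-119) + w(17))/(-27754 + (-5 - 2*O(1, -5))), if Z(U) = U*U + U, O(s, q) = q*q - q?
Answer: -14123/27819 ≈ -0.50767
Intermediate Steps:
O(s, q) = q**2 - q
w(h) = 81
Z(U) = U + U**2 (Z(U) = U**2 + U = U + U**2)
(Z(-119) + w(17))/(-27754 + (-5 - 2*O(1, -5))) = (-119*(1 - 119) + 81)/(-27754 + (-5 - (-10)*(-1 - 5))) = (-119*(-118) + 81)/(-27754 + (-5 - (-10)*(-6))) = (14042 + 81)/(-27754 + (-5 - 2*30)) = 14123/(-27754 + (-5 - 60)) = 14123/(-27754 - 65) = 14123/(-27819) = 14123*(-1/27819) = -14123/27819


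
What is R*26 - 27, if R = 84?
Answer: 2157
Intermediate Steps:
R*26 - 27 = 84*26 - 27 = 2184 - 27 = 2157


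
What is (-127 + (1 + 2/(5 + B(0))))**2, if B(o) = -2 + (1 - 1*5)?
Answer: 16384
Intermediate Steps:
B(o) = -6 (B(o) = -2 + (1 - 5) = -2 - 4 = -6)
(-127 + (1 + 2/(5 + B(0))))**2 = (-127 + (1 + 2/(5 - 6)))**2 = (-127 + (1 + 2/(-1)))**2 = (-127 + (1 + 2*(-1)))**2 = (-127 + (1 - 2))**2 = (-127 - 1)**2 = (-128)**2 = 16384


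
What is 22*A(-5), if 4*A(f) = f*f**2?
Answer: -1375/2 ≈ -687.50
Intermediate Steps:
A(f) = f**3/4 (A(f) = (f*f**2)/4 = f**3/4)
22*A(-5) = 22*((1/4)*(-5)**3) = 22*((1/4)*(-125)) = 22*(-125/4) = -1375/2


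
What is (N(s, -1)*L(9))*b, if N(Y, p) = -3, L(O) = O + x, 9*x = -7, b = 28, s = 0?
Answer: -2072/3 ≈ -690.67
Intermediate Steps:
x = -7/9 (x = (⅑)*(-7) = -7/9 ≈ -0.77778)
L(O) = -7/9 + O (L(O) = O - 7/9 = -7/9 + O)
(N(s, -1)*L(9))*b = -3*(-7/9 + 9)*28 = -3*74/9*28 = -74/3*28 = -2072/3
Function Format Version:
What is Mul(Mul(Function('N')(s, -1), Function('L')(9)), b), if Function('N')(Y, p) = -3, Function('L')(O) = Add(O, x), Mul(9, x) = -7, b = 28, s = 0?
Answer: Rational(-2072, 3) ≈ -690.67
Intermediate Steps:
x = Rational(-7, 9) (x = Mul(Rational(1, 9), -7) = Rational(-7, 9) ≈ -0.77778)
Function('L')(O) = Add(Rational(-7, 9), O) (Function('L')(O) = Add(O, Rational(-7, 9)) = Add(Rational(-7, 9), O))
Mul(Mul(Function('N')(s, -1), Function('L')(9)), b) = Mul(Mul(-3, Add(Rational(-7, 9), 9)), 28) = Mul(Mul(-3, Rational(74, 9)), 28) = Mul(Rational(-74, 3), 28) = Rational(-2072, 3)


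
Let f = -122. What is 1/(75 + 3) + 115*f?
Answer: -1094339/78 ≈ -14030.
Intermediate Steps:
1/(75 + 3) + 115*f = 1/(75 + 3) + 115*(-122) = 1/78 - 14030 = -1094339/78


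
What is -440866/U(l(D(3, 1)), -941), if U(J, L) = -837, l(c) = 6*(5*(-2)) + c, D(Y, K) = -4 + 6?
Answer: 440866/837 ≈ 526.72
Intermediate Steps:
D(Y, K) = 2
l(c) = -60 + c (l(c) = 6*(-10) + c = -60 + c)
-440866/U(l(D(3, 1)), -941) = -440866/(-837) = -440866*(-1/837) = 440866/837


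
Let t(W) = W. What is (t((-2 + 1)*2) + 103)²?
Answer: 10201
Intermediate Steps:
(t((-2 + 1)*2) + 103)² = ((-2 + 1)*2 + 103)² = (-1*2 + 103)² = (-2 + 103)² = 101² = 10201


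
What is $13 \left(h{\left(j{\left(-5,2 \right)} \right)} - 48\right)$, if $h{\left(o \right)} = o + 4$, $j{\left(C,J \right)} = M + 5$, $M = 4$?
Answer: $-455$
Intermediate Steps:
$j{\left(C,J \right)} = 9$ ($j{\left(C,J \right)} = 4 + 5 = 9$)
$h{\left(o \right)} = 4 + o$
$13 \left(h{\left(j{\left(-5,2 \right)} \right)} - 48\right) = 13 \left(\left(4 + 9\right) - 48\right) = 13 \left(13 - 48\right) = 13 \left(-35\right) = -455$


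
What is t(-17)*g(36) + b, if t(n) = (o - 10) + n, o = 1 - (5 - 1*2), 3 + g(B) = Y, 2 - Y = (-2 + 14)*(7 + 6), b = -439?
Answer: 4114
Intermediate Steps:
Y = -154 (Y = 2 - (-2 + 14)*(7 + 6) = 2 - 12*13 = 2 - 1*156 = 2 - 156 = -154)
g(B) = -157 (g(B) = -3 - 154 = -157)
o = -2 (o = 1 - (5 - 2) = 1 - 1*3 = 1 - 3 = -2)
t(n) = -12 + n (t(n) = (-2 - 10) + n = -12 + n)
t(-17)*g(36) + b = (-12 - 17)*(-157) - 439 = -29*(-157) - 439 = 4553 - 439 = 4114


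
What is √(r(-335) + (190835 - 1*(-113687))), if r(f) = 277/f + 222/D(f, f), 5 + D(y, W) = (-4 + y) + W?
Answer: √15756007923817805/227465 ≈ 551.83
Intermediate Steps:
D(y, W) = -9 + W + y (D(y, W) = -5 + ((-4 + y) + W) = -5 + (-4 + W + y) = -9 + W + y)
r(f) = 222/(-9 + 2*f) + 277/f (r(f) = 277/f + 222/(-9 + f + f) = 277/f + 222/(-9 + 2*f) = 222/(-9 + 2*f) + 277/f)
√(r(-335) + (190835 - 1*(-113687))) = √((-2493 + 776*(-335))/((-335)*(-9 + 2*(-335))) + (190835 - 1*(-113687))) = √(-(-2493 - 259960)/(335*(-9 - 670)) + (190835 + 113687)) = √(-1/335*(-262453)/(-679) + 304522) = √(-1/335*(-1/679)*(-262453) + 304522) = √(-262453/227465 + 304522) = √(69267834277/227465) = √15756007923817805/227465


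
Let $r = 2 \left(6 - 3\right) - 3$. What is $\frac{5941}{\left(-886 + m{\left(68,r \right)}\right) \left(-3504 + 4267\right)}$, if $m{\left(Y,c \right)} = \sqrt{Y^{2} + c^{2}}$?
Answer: $- \frac{5263726}{595416969} - \frac{5941 \sqrt{4633}}{595416969} \approx -0.0095196$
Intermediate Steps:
$r = 3$ ($r = 2 \cdot 3 - 3 = 6 - 3 = 3$)
$\frac{5941}{\left(-886 + m{\left(68,r \right)}\right) \left(-3504 + 4267\right)} = \frac{5941}{\left(-886 + \sqrt{68^{2} + 3^{2}}\right) \left(-3504 + 4267\right)} = \frac{5941}{\left(-886 + \sqrt{4624 + 9}\right) 763} = \frac{5941}{\left(-886 + \sqrt{4633}\right) 763} = \frac{5941}{-676018 + 763 \sqrt{4633}}$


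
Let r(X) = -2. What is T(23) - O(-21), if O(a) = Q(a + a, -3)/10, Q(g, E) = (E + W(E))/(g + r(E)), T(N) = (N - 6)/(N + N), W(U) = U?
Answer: 1801/5060 ≈ 0.35593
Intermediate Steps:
T(N) = (-6 + N)/(2*N) (T(N) = (-6 + N)/((2*N)) = (-6 + N)*(1/(2*N)) = (-6 + N)/(2*N))
Q(g, E) = 2*E/(-2 + g) (Q(g, E) = (E + E)/(g - 2) = (2*E)/(-2 + g) = 2*E/(-2 + g))
O(a) = -3/(5*(-2 + 2*a)) (O(a) = (2*(-3)/(-2 + (a + a)))/10 = (2*(-3)/(-2 + 2*a))*(⅒) = -6/(-2 + 2*a)*(⅒) = -3/(5*(-2 + 2*a)))
T(23) - O(-21) = (½)*(-6 + 23)/23 - (-3)/(-10 + 10*(-21)) = (½)*(1/23)*17 - (-3)/(-10 - 210) = 17/46 - (-3)/(-220) = 17/46 - (-3)*(-1)/220 = 17/46 - 1*3/220 = 17/46 - 3/220 = 1801/5060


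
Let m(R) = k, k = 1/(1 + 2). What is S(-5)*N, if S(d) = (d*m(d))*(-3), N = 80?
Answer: 400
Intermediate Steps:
k = ⅓ (k = 1/3 = ⅓ ≈ 0.33333)
m(R) = ⅓
S(d) = -d (S(d) = (d*(⅓))*(-3) = (d/3)*(-3) = -d)
S(-5)*N = -1*(-5)*80 = 5*80 = 400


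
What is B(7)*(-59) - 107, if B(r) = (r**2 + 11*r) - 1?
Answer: -7482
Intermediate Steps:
B(r) = -1 + r**2 + 11*r
B(7)*(-59) - 107 = (-1 + 7**2 + 11*7)*(-59) - 107 = (-1 + 49 + 77)*(-59) - 107 = 125*(-59) - 107 = -7375 - 107 = -7482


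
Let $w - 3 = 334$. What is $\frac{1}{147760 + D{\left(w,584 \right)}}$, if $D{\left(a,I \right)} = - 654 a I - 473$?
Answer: $- \frac{1}{128565145} \approx -7.7782 \cdot 10^{-9}$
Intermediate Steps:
$w = 337$ ($w = 3 + 334 = 337$)
$D{\left(a,I \right)} = -473 - 654 I a$ ($D{\left(a,I \right)} = - 654 I a - 473 = -473 - 654 I a$)
$\frac{1}{147760 + D{\left(w,584 \right)}} = \frac{1}{147760 - \left(473 + 381936 \cdot 337\right)} = \frac{1}{147760 - 128712905} = \frac{1}{-128565145} = - \frac{1}{128565145}$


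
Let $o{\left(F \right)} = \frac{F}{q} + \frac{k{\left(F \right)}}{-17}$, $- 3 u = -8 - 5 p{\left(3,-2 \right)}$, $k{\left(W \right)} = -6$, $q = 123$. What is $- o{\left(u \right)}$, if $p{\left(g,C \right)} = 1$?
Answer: $- \frac{2435}{6273} \approx -0.38817$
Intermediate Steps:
$u = \frac{13}{3}$ ($u = - \frac{-8 - 5}{3} = \left(- \frac{1}{3}\right) \left(-13\right) = \frac{13}{3} \approx 4.3333$)
$o{\left(F \right)} = \frac{6}{17} + \frac{F}{123}$ ($o{\left(F \right)} = \frac{F}{123} - \frac{6}{-17} = F \frac{1}{123} - - \frac{6}{17} = \frac{F}{123} + \frac{6}{17} = \frac{6}{17} + \frac{F}{123}$)
$- o{\left(u \right)} = - (\frac{6}{17} + \frac{1}{123} \cdot \frac{13}{3}) = - (\frac{6}{17} + \frac{13}{369}) = \left(-1\right) \frac{2435}{6273} = - \frac{2435}{6273}$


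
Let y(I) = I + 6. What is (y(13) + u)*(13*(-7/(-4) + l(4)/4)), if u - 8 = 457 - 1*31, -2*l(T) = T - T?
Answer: 41223/4 ≈ 10306.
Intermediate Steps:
l(T) = 0 (l(T) = -(T - T)/2 = -½*0 = 0)
y(I) = 6 + I
u = 434 (u = 8 + (457 - 1*31) = 8 + (457 - 31) = 8 + 426 = 434)
(y(13) + u)*(13*(-7/(-4) + l(4)/4)) = ((6 + 13) + 434)*(13*(-7/(-4) + 0/4)) = (19 + 434)*(13*(-7*(-¼) + 0*(¼))) = 453*(13*(7/4 + 0)) = 453*(13*(7/4)) = 453*(91/4) = 41223/4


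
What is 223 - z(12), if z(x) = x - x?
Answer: 223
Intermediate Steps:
z(x) = 0
223 - z(12) = 223 - 1*0 = 223 + 0 = 223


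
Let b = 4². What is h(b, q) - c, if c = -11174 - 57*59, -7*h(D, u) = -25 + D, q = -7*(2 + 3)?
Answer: 101768/7 ≈ 14538.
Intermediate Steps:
q = -35 (q = -7*5 = -35)
b = 16
h(D, u) = 25/7 - D/7 (h(D, u) = -(-25 + D)/7 = 25/7 - D/7)
c = -14537 (c = -11174 - 1*3363 = -11174 - 3363 = -14537)
h(b, q) - c = (25/7 - ⅐*16) - 1*(-14537) = (25/7 - 16/7) + 14537 = 9/7 + 14537 = 101768/7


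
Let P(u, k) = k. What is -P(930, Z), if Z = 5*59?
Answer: -295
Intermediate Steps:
Z = 295
-P(930, Z) = -1*295 = -295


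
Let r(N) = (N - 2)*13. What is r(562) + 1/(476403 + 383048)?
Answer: 6256803281/859451 ≈ 7280.0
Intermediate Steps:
r(N) = -26 + 13*N (r(N) = (-2 + N)*13 = -26 + 13*N)
r(562) + 1/(476403 + 383048) = (-26 + 13*562) + 1/(476403 + 383048) = (-26 + 7306) + 1/859451 = 7280 + 1/859451 = 6256803281/859451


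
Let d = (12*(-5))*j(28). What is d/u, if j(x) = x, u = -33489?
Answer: 560/11163 ≈ 0.050166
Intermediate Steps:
d = -1680 (d = (12*(-5))*28 = -60*28 = -1680)
d/u = -1680/(-33489) = -1680*(-1/33489) = 560/11163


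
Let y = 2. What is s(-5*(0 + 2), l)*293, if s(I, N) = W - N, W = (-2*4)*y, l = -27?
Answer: 3223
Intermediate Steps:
W = -16 (W = -2*4*2 = -8*2 = -16)
s(I, N) = -16 - N
s(-5*(0 + 2), l)*293 = (-16 - 1*(-27))*293 = (-16 + 27)*293 = 11*293 = 3223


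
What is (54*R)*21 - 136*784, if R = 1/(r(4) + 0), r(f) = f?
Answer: -212681/2 ≈ -1.0634e+5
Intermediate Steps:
R = ¼ (R = 1/(4 + 0) = 1/4 = ¼ ≈ 0.25000)
(54*R)*21 - 136*784 = (54*(¼))*21 - 136*784 = (27/2)*21 - 106624 = 567/2 - 106624 = -212681/2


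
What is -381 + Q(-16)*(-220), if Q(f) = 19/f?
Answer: -479/4 ≈ -119.75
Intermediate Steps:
-381 + Q(-16)*(-220) = -381 + (19/(-16))*(-220) = -381 + (19*(-1/16))*(-220) = -381 - 19/16*(-220) = -381 + 1045/4 = -479/4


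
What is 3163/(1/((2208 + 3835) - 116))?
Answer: 18747101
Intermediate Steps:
3163/(1/((2208 + 3835) - 116)) = 3163/(1/(6043 - 116)) = 3163/(1/5927) = 3163*5927 = 18747101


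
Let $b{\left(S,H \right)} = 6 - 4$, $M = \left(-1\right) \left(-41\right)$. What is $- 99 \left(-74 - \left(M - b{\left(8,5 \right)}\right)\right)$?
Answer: $11187$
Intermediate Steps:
$M = 41$
$b{\left(S,H \right)} = 2$
$- 99 \left(-74 - \left(M - b{\left(8,5 \right)}\right)\right) = - 99 \left(-74 + \left(2 - 41\right)\right) = - 99 \left(-74 - 39\right) = \left(-99\right) \left(-113\right) = 11187$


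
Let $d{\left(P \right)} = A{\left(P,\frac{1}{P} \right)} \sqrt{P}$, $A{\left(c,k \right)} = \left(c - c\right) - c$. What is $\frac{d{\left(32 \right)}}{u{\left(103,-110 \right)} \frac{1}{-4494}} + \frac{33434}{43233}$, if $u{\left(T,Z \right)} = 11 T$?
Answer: $\frac{33434}{43233} + \frac{575232 \sqrt{2}}{1133} \approx 718.78$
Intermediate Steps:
$A{\left(c,k \right)} = - c$ ($A{\left(c,k \right)} = 0 - c = - c$)
$d{\left(P \right)} = - P^{\frac{3}{2}}$ ($d{\left(P \right)} = - P \sqrt{P} = - P^{\frac{3}{2}}$)
$\frac{d{\left(32 \right)}}{u{\left(103,-110 \right)} \frac{1}{-4494}} + \frac{33434}{43233} = \frac{\left(-1\right) 32^{\frac{3}{2}}}{11 \cdot 103 \frac{1}{-4494}} + \frac{33434}{43233} = \frac{\left(-1\right) 128 \sqrt{2}}{1133 \left(- \frac{1}{4494}\right)} + 33434 \cdot \frac{1}{43233} = \frac{\left(-128\right) \sqrt{2}}{- \frac{1133}{4494}} + \frac{33434}{43233} = - 128 \sqrt{2} \left(- \frac{4494}{1133}\right) + \frac{33434}{43233} = \frac{575232 \sqrt{2}}{1133} + \frac{33434}{43233} = \frac{33434}{43233} + \frac{575232 \sqrt{2}}{1133}$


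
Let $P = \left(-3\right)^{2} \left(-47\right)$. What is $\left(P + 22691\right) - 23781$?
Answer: $-1513$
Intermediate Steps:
$P = -423$ ($P = 9 \left(-47\right) = -423$)
$\left(P + 22691\right) - 23781 = \left(-423 + 22691\right) - 23781 = 22268 - 23781 = -1513$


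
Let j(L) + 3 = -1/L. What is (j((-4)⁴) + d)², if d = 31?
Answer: 51365889/65536 ≈ 783.78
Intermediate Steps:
j(L) = -3 - 1/L
(j((-4)⁴) + d)² = ((-3 - 1/((-4)⁴)) + 31)² = ((-3 - 1/256) + 31)² = (-769/256 + 31)² = (7167/256)² = 51365889/65536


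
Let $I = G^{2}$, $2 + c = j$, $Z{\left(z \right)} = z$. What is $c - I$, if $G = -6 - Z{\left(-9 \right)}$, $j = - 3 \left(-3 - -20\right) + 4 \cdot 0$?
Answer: $-62$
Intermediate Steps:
$j = -51$ ($j = - 3 \left(-3 + 20\right) + 0 = \left(-3\right) 17 + 0 = -51 + 0 = -51$)
$G = 3$ ($G = -6 - -9 = -6 + 9 = 3$)
$c = -53$ ($c = -2 - 51 = -53$)
$I = 9$ ($I = 3^{2} = 9$)
$c - I = -53 - 9 = -62$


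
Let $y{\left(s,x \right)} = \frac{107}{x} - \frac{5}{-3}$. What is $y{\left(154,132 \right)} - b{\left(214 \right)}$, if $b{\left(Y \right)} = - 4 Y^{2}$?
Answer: $\frac{8060205}{44} \approx 1.8319 \cdot 10^{5}$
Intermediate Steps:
$y{\left(s,x \right)} = \frac{5}{3} + \frac{107}{x}$ ($y{\left(s,x \right)} = \frac{107}{x} - - \frac{5}{3} = \frac{107}{x} + \frac{5}{3} = \frac{5}{3} + \frac{107}{x}$)
$y{\left(154,132 \right)} - b{\left(214 \right)} = \left(\frac{5}{3} + \frac{107}{132}\right) - - 4 \cdot 214^{2} = \left(\frac{5}{3} + 107 \cdot \frac{1}{132}\right) - \left(-4\right) 45796 = \left(\frac{5}{3} + \frac{107}{132}\right) - -183184 = \frac{109}{44} + 183184 = \frac{8060205}{44}$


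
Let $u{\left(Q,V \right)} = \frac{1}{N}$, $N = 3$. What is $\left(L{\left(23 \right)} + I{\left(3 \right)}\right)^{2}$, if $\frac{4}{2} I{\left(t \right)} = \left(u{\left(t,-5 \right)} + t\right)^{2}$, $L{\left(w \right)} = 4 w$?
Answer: $\frac{770884}{81} \approx 9517.1$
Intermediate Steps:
$u{\left(Q,V \right)} = \frac{1}{3}$
$I{\left(t \right)} = \frac{\left(\frac{1}{3} + t\right)^{2}}{2}$
$\left(L{\left(23 \right)} + I{\left(3 \right)}\right)^{2} = \left(4 \cdot 23 + \frac{\left(1 + 3 \cdot 3\right)^{2}}{18}\right)^{2} = \left(92 + \frac{\left(1 + 9\right)^{2}}{18}\right)^{2} = \left(92 + \frac{10^{2}}{18}\right)^{2} = \left(92 + \frac{1}{18} \cdot 100\right)^{2} = \left(92 + \frac{50}{9}\right)^{2} = \left(\frac{878}{9}\right)^{2} = \frac{770884}{81}$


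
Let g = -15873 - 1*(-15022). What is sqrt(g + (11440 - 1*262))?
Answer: sqrt(10327) ≈ 101.62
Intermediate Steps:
g = -851 (g = -15873 + 15022 = -851)
sqrt(g + (11440 - 1*262)) = sqrt(-851 + (11440 - 1*262)) = sqrt(-851 + (11440 - 262)) = sqrt(-851 + 11178) = sqrt(10327)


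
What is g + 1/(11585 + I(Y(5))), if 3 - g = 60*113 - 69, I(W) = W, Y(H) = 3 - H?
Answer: -77698763/11583 ≈ -6708.0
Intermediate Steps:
g = -6708 (g = 3 - (60*113 - 69) = 3 - (6780 - 69) = 3 - 1*6711 = 3 - 6711 = -6708)
g + 1/(11585 + I(Y(5))) = -6708 + 1/(11585 + (3 - 1*5)) = -6708 + 1/(11585 + (3 - 5)) = -6708 + 1/(11585 - 2) = -6708 + 1/11583 = -77698763/11583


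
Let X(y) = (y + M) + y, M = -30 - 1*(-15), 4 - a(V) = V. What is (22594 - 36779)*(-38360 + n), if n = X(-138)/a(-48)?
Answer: 28299231035/52 ≈ 5.4422e+8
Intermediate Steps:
a(V) = 4 - V
M = -15 (M = -30 + 15 = -15)
X(y) = -15 + 2*y (X(y) = (y - 15) + y = (-15 + y) + y = -15 + 2*y)
n = -291/52 (n = (-15 + 2*(-138))/(4 - 1*(-48)) = (-15 - 276)/(4 + 48) = -291/52 ≈ -5.5962)
(22594 - 36779)*(-38360 + n) = (22594 - 36779)*(-38360 - 291/52) = -14185*(-1995011/52) = 28299231035/52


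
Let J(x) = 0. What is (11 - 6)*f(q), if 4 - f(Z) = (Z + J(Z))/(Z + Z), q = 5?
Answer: 35/2 ≈ 17.500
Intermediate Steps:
f(Z) = 7/2 (f(Z) = 4 - (Z + 0)/(Z + Z) = 4 - Z/(2*Z) = 4 - Z*1/(2*Z) = 4 - 1*1/2 = 4 - 1/2 = 7/2)
(11 - 6)*f(q) = (11 - 6)*(7/2) = 5*(7/2) = 35/2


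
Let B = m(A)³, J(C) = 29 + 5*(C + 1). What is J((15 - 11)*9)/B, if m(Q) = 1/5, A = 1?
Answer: 26750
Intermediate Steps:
m(Q) = ⅕
J(C) = 34 + 5*C (J(C) = 29 + 5*(1 + C) = 29 + (5 + 5*C) = 34 + 5*C)
B = 1/125 (B = (⅕)³ = 1/125 ≈ 0.0080000)
J((15 - 11)*9)/B = (34 + 5*((15 - 11)*9))/(1/125) = (34 + 5*(4*9))*125 = (34 + 5*36)*125 = (34 + 180)*125 = 214*125 = 26750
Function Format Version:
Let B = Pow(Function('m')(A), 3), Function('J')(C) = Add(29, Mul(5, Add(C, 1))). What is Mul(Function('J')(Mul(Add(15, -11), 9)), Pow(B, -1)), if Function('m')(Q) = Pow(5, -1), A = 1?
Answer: 26750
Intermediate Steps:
Function('m')(Q) = Rational(1, 5)
Function('J')(C) = Add(34, Mul(5, C)) (Function('J')(C) = Add(29, Mul(5, Add(1, C))) = Add(29, Add(5, Mul(5, C))) = Add(34, Mul(5, C)))
B = Rational(1, 125) (B = Pow(Rational(1, 5), 3) = Rational(1, 125) ≈ 0.0080000)
Mul(Function('J')(Mul(Add(15, -11), 9)), Pow(B, -1)) = Mul(Add(34, Mul(5, Mul(Add(15, -11), 9))), Pow(Rational(1, 125), -1)) = Mul(Add(34, Mul(5, Mul(4, 9))), 125) = Mul(Add(34, Mul(5, 36)), 125) = Mul(Add(34, 180), 125) = Mul(214, 125) = 26750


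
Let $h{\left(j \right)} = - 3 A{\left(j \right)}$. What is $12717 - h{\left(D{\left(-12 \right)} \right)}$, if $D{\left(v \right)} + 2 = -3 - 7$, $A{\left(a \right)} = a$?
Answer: $12681$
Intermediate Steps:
$D{\left(v \right)} = -12$ ($D{\left(v \right)} = -2 - 10 = -12$)
$h{\left(j \right)} = - 3 j$
$12717 - h{\left(D{\left(-12 \right)} \right)} = 12717 - \left(-3\right) \left(-12\right) = 12717 - 36 = 12681$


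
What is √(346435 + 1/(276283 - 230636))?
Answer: √721848805904562/45647 ≈ 588.59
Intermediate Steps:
√(346435 + 1/(276283 - 230636)) = √(346435 + 1/45647) = √(15813718446/45647) = √721848805904562/45647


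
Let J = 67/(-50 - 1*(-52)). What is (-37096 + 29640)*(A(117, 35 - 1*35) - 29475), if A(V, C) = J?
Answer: 219515824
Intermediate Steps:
J = 67/2 (J = 67/(-50 + 52) = 67/2 ≈ 33.500)
A(V, C) = 67/2
(-37096 + 29640)*(A(117, 35 - 1*35) - 29475) = (-37096 + 29640)*(67/2 - 29475) = -7456*(-58883/2) = 219515824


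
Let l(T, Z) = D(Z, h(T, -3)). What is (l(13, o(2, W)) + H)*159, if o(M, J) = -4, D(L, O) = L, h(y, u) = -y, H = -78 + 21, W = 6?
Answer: -9699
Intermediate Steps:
H = -57
l(T, Z) = Z
(l(13, o(2, W)) + H)*159 = (-4 - 57)*159 = -61*159 = -9699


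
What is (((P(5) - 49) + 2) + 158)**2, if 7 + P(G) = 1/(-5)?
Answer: 269361/25 ≈ 10774.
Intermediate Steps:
P(G) = -36/5 (P(G) = -7 + 1/(-5) = -7 - 1/5 = -36/5)
(((P(5) - 49) + 2) + 158)**2 = (((-36/5 - 49) + 2) + 158)**2 = ((-281/5 + 2) + 158)**2 = (-271/5 + 158)**2 = (519/5)**2 = 269361/25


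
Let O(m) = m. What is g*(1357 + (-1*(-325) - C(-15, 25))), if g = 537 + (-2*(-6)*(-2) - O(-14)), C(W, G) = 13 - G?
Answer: 892738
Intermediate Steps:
g = 527 (g = 537 + (-2*(-6)*(-2) - 1*(-14)) = 537 + (12*(-2) + 14) = 537 + (-24 + 14) = 537 - 10 = 527)
g*(1357 + (-1*(-325) - C(-15, 25))) = 527*(1357 + (-1*(-325) - (13 - 1*25))) = 527*(1357 + (325 - (13 - 25))) = 527*(1357 + (325 - 1*(-12))) = 527*(1357 + (325 + 12)) = 527*(1357 + 337) = 527*1694 = 892738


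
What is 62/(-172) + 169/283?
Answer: 5761/24338 ≈ 0.23671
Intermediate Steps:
62/(-172) + 169/283 = 62*(-1/172) + 169*(1/283) = -31/86 + 169/283 = 5761/24338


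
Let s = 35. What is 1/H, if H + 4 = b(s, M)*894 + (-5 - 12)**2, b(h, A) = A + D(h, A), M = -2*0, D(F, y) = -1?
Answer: -1/609 ≈ -0.0016420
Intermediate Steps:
M = 0
b(h, A) = -1 + A (b(h, A) = A - 1 = -1 + A)
H = -609 (H = -4 + ((-1 + 0)*894 + (-5 - 12)**2) = -4 + (-1*894 + (-17)**2) = -4 + (-894 + 289) = -4 - 605 = -609)
1/H = 1/(-609) = -1/609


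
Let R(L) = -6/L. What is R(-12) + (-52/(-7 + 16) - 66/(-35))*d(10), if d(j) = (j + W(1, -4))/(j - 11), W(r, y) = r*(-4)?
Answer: 5009/210 ≈ 23.852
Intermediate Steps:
W(r, y) = -4*r
d(j) = (-4 + j)/(-11 + j) (d(j) = (j - 4*1)/(j - 11) = (j - 4)/(-11 + j) = (-4 + j)/(-11 + j))
R(-12) + (-52/(-7 + 16) - 66/(-35))*d(10) = -6/(-12) + (-52/(-7 + 16) - 66/(-35))*((-4 + 10)/(-11 + 10)) = -6*(-1/12) + (-52/9 - 66*(-1/35))*(6/(-1)) = ½ + (-52*⅑ + 66/35)*(-1*6) = ½ + (-52/9 + 66/35)*(-6) = ½ - 1226/315*(-6) = ½ + 2452/105 = 5009/210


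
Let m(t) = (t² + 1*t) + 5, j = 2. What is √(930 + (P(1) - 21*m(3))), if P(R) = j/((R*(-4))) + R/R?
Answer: √2294/2 ≈ 23.948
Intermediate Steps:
m(t) = 5 + t + t² (m(t) = (t² + t) + 5 = (t + t²) + 5 = 5 + t + t²)
P(R) = 1 - 1/(2*R) (P(R) = 2/((R*(-4))) + R/R = 2/((-4*R)) + 1 = 2*(-1/(4*R)) + 1 = -1/(2*R) + 1 = 1 - 1/(2*R))
√(930 + (P(1) - 21*m(3))) = √(930 + ((-½ + 1)/1 - 21*(5 + 3 + 3²))) = √(930 + (1*(½) - 21*(5 + 3 + 9))) = √(930 + (½ - 21*17)) = √(930 + (½ - 357)) = √(930 - 713/2) = √(1147/2) = √2294/2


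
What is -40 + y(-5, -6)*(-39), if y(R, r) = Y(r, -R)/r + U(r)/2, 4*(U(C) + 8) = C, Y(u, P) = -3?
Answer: 503/4 ≈ 125.75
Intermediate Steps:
U(C) = -8 + C/4
y(R, r) = -4 - 3/r + r/8 (y(R, r) = -3/r + (-8 + r/4)/2 = -3/r + (-8 + r/4)*(½) = -3/r + (-4 + r/8) = -4 - 3/r + r/8)
-40 + y(-5, -6)*(-39) = -40 + (-4 - 3/(-6) + (⅛)*(-6))*(-39) = -40 + (-4 - 3*(-⅙) - ¾)*(-39) = -40 + (-4 + ½ - ¾)*(-39) = -40 - 17/4*(-39) = -40 + 663/4 = 503/4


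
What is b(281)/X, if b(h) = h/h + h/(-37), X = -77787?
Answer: 244/2878119 ≈ 8.4778e-5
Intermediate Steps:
b(h) = 1 - h/37 (b(h) = 1 + h*(-1/37) = 1 - h/37)
b(281)/X = (1 - 1/37*281)/(-77787) = (1 - 281/37)*(-1/77787) = -244/37*(-1/77787) = 244/2878119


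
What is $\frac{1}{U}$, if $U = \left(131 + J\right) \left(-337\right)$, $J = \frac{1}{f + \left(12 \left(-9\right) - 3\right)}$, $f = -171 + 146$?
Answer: $- \frac{136}{6003655} \approx -2.2653 \cdot 10^{-5}$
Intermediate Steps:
$f = -25$
$J = - \frac{1}{136}$ ($J = \frac{1}{-25 + \left(12 \left(-9\right) - 3\right)} = \frac{1}{-25 - 111} = \frac{1}{-136} = - \frac{1}{136} \approx -0.0073529$)
$U = - \frac{6003655}{136}$ ($U = \left(131 - \frac{1}{136}\right) \left(-337\right) = \frac{17815}{136} \left(-337\right) = - \frac{6003655}{136} \approx -44145.0$)
$\frac{1}{U} = \frac{1}{- \frac{6003655}{136}} = - \frac{136}{6003655}$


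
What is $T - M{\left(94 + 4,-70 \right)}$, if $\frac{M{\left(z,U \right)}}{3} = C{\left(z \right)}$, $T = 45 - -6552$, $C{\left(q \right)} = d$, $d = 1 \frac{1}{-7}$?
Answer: $\frac{46182}{7} \approx 6597.4$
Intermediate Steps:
$d = - \frac{1}{7}$ ($d = 1 \left(- \frac{1}{7}\right) = - \frac{1}{7} \approx -0.14286$)
$C{\left(q \right)} = - \frac{1}{7}$
$T = 6597$ ($T = 45 + 6552 = 6597$)
$M{\left(z,U \right)} = - \frac{3}{7}$ ($M{\left(z,U \right)} = 3 \left(- \frac{1}{7}\right) = - \frac{3}{7}$)
$T - M{\left(94 + 4,-70 \right)} = 6597 - - \frac{3}{7} = 6597 + \frac{3}{7} = \frac{46182}{7}$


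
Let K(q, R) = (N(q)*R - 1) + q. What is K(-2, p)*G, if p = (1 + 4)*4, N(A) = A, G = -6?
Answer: 258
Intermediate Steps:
p = 20 (p = 5*4 = 20)
K(q, R) = -1 + q + R*q (K(q, R) = (q*R - 1) + q = (R*q - 1) + q = (-1 + R*q) + q = -1 + q + R*q)
K(-2, p)*G = (-1 - 2 + 20*(-2))*(-6) = (-1 - 2 - 40)*(-6) = -43*(-6) = 258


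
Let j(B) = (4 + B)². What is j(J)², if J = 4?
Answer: 4096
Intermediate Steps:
j(J)² = ((4 + 4)²)² = (8²)² = 64² = 4096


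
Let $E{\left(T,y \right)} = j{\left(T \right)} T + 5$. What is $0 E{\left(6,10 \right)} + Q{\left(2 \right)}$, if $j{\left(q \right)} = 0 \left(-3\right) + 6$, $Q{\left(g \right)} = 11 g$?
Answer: $22$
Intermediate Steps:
$j{\left(q \right)} = 6$ ($j{\left(q \right)} = 0 + 6 = 6$)
$E{\left(T,y \right)} = 5 + 6 T$ ($E{\left(T,y \right)} = 6 T + 5 = 5 + 6 T$)
$0 E{\left(6,10 \right)} + Q{\left(2 \right)} = 0 \left(5 + 6 \cdot 6\right) + 11 \cdot 2 = 0 \left(5 + 36\right) + 22 = 0 \cdot 41 + 22 = 0 + 22 = 22$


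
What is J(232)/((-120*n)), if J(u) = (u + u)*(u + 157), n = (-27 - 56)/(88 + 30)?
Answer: 2662316/1245 ≈ 2138.4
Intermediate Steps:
n = -83/118 ≈ -0.70339
J(u) = 2*u*(157 + u) (J(u) = (2*u)*(157 + u) = 2*u*(157 + u))
J(232)/((-120*n)) = (2*232*(157 + 232))/((-120*(-83/118))) = (2*232*389)/(4980/59) = 180496*(59/4980) = 2662316/1245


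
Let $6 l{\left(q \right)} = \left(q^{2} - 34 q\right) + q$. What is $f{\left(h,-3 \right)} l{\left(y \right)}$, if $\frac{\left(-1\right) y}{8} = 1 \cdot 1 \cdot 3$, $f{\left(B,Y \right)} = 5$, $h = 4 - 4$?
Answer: $1140$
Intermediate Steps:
$h = 0$ ($h = 4 - 4 = 0$)
$y = -24$ ($y = - 8 \cdot 1 \cdot 1 \cdot 3 = - 8 \cdot 1 \cdot 3 = \left(-8\right) 3 = -24$)
$l{\left(q \right)} = - \frac{11 q}{2} + \frac{q^{2}}{6}$ ($l{\left(q \right)} = \frac{\left(q^{2} - 34 q\right) + q}{6} = \frac{q^{2} - 33 q}{6} = - \frac{11 q}{2} + \frac{q^{2}}{6}$)
$f{\left(h,-3 \right)} l{\left(y \right)} = 5 \cdot \frac{1}{6} \left(-24\right) \left(-33 - 24\right) = 5 \cdot \frac{1}{6} \left(-24\right) \left(-57\right) = 5 \cdot 228 = 1140$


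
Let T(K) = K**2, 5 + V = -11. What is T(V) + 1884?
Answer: 2140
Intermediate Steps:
V = -16 (V = -5 - 11 = -16)
T(V) + 1884 = (-16)**2 + 1884 = 256 + 1884 = 2140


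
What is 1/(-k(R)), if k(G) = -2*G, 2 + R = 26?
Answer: 1/48 ≈ 0.020833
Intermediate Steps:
R = 24 (R = -2 + 26 = 24)
1/(-k(R)) = 1/(-(-2)*24) = 1/(-1*(-48)) = 1/48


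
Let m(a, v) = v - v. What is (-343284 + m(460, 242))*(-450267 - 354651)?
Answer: 276315470712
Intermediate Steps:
m(a, v) = 0
(-343284 + m(460, 242))*(-450267 - 354651) = (-343284 + 0)*(-450267 - 354651) = -343284*(-804918) = 276315470712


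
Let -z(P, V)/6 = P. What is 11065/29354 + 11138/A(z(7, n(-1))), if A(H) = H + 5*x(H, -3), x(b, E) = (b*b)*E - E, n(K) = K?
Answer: -33866197/777499398 ≈ -0.043558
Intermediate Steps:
z(P, V) = -6*P
x(b, E) = -E + E*b**2 (x(b, E) = b**2*E - E = E*b**2 - E = -E + E*b**2)
A(H) = 15 + H - 15*H**2 (A(H) = H + 5*(-3*(-1 + H**2)) = H + 5*(3 - 3*H**2) = H + (15 - 15*H**2) = 15 + H - 15*H**2)
11065/29354 + 11138/A(z(7, n(-1))) = 11065/29354 + 11138/(15 - 6*7 - 15*(-6*7)**2) = 11065*(1/29354) + 11138/(15 - 42 - 15*(-42)**2) = 11065/29354 + 11138/(15 - 42 - 15*1764) = 11065/29354 + 11138/(15 - 42 - 26460) = 11065/29354 + 11138/(-26487) = 11065/29354 + 11138*(-1/26487) = 11065/29354 - 11138/26487 = -33866197/777499398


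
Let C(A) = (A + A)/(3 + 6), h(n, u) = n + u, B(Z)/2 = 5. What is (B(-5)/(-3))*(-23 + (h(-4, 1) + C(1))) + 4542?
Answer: 124954/27 ≈ 4627.9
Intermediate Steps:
B(Z) = 10 (B(Z) = 2*5 = 10)
C(A) = 2*A/9 (C(A) = (2*A)/9 = (2*A)*(⅑) = 2*A/9)
(B(-5)/(-3))*(-23 + (h(-4, 1) + C(1))) + 4542 = (10/(-3))*(-23 + ((-4 + 1) + (2/9)*1)) + 4542 = (10*(-⅓))*(-23 + (-3 + 2/9)) + 4542 = -10*(-23 - 25/9)/3 + 4542 = -10/3*(-232/9) + 4542 = 2320/27 + 4542 = 124954/27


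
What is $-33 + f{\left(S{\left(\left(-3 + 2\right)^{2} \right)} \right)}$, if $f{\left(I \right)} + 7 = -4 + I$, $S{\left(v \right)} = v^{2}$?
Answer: $-43$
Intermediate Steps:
$f{\left(I \right)} = -11 + I$ ($f{\left(I \right)} = -7 + \left(-4 + I\right) = -11 + I$)
$-33 + f{\left(S{\left(\left(-3 + 2\right)^{2} \right)} \right)} = -33 - \left(11 - \left(\left(-3 + 2\right)^{2}\right)^{2}\right) = -33 - \left(11 - \left(\left(-1\right)^{2}\right)^{2}\right) = -33 - \left(11 - 1^{2}\right) = -33 + \left(-11 + 1\right) = -33 - 10 = -43$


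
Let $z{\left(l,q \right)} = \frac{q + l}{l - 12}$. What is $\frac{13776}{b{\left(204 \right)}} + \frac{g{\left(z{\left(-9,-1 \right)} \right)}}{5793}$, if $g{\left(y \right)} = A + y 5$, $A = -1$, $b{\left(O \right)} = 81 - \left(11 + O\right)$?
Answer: $- \frac{837943921}{8150751} \approx -102.81$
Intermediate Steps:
$z{\left(l,q \right)} = \frac{l + q}{-12 + l}$
$b{\left(O \right)} = 70 - O$
$g{\left(y \right)} = -1 + 5 y$ ($g{\left(y \right)} = -1 + y 5 = -1 + 5 y$)
$\frac{13776}{b{\left(204 \right)}} + \frac{g{\left(z{\left(-9,-1 \right)} \right)}}{5793} = \frac{13776}{70 - 204} + \frac{-1 + 5 \frac{-9 - 1}{-12 - 9}}{5793} = \frac{13776}{70 - 204} + \left(-1 + 5 \frac{1}{-21} \left(-10\right)\right) \frac{1}{5793} = \frac{13776}{-134} + \left(-1 + 5 \left(\left(- \frac{1}{21}\right) \left(-10\right)\right)\right) \frac{1}{5793} = 13776 \left(- \frac{1}{134}\right) + \left(-1 + 5 \cdot \frac{10}{21}\right) \frac{1}{5793} = - \frac{6888}{67} + \left(-1 + \frac{50}{21}\right) \frac{1}{5793} = - \frac{6888}{67} + \frac{29}{21} \cdot \frac{1}{5793} = - \frac{6888}{67} + \frac{29}{121653} = - \frac{837943921}{8150751}$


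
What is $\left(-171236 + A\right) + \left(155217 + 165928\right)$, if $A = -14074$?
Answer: $135835$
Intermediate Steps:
$\left(-171236 + A\right) + \left(155217 + 165928\right) = \left(-171236 - 14074\right) + \left(155217 + 165928\right) = -185310 + 321145 = 135835$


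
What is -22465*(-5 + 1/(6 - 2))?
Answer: 426835/4 ≈ 1.0671e+5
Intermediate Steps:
-22465*(-5 + 1/(6 - 2)) = -22465*(-5 + 1/4) = -22465*(-19)/4 = -4493*(-95/4) = 426835/4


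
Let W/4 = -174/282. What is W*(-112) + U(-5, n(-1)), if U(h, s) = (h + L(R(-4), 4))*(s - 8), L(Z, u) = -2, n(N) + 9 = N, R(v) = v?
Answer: 18914/47 ≈ 402.43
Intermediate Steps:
W = -116/47 (W = 4*(-174/282) = 4*(-174*1/282) = 4*(-29/47) = -116/47 ≈ -2.4681)
n(N) = -9 + N
U(h, s) = (-8 + s)*(-2 + h) (U(h, s) = (h - 2)*(s - 8) = (-2 + h)*(-8 + s) = (-8 + s)*(-2 + h))
W*(-112) + U(-5, n(-1)) = -116/47*(-112) + (16 - 8*(-5) - 2*(-9 - 1) - 5*(-9 - 1)) = 12992/47 + (16 + 40 - 2*(-10) - 5*(-10)) = 12992/47 + (16 + 40 + 20 + 50) = 12992/47 + 126 = 18914/47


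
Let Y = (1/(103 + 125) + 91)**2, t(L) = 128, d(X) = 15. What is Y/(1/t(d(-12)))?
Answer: 3444168008/3249 ≈ 1.0601e+6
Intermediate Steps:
Y = 430521001/51984 (Y = (1/228 + 91)**2 = (20749/228)**2 = 430521001/51984 ≈ 8281.8)
Y/(1/t(d(-12))) = 430521001/(51984*(1/128)) = (430521001/51984)*128 = 3444168008/3249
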